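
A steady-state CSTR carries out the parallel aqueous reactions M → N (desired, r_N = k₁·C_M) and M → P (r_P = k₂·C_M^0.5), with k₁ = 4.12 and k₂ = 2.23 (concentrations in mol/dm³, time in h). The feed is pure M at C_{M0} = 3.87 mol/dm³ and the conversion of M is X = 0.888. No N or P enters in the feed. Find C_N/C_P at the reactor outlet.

1.22

Exit C_M = C_{M0}(1−X) = 3.87×0.112 = 0.4334 mol/dm³.
Rates in a CSTR are evaluated at the outlet concentration: r_N = 4.12×0.4334 = 1.786, r_P = 2.23×0.4334^0.5 = 1.468.
Overall selectivity = C_N/C_P = r_Nτ/(r_Pτ) = r_N/r_P = 1.22.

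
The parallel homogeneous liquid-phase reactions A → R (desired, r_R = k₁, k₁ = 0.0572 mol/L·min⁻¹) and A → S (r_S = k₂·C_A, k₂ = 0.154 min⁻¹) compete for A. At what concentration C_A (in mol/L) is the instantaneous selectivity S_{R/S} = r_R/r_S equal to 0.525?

0.707 mol/L

S_{R/S} = (k₁/k₂)·C_A⁻¹ ⇒ C_A = (S·k₂/k₁)^(-1).
= (0.525×0.154/0.0572)^(-1) = (1.413)^(-1) = 0.707 mol/L.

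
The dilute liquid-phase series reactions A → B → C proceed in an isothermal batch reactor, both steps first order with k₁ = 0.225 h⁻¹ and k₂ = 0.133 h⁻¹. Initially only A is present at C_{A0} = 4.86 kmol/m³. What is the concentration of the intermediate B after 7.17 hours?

2.21 kmol/m³

The intermediate concentration in a first-order A→B→C sequence is C_B = k₁C_{A0}(e^(−k₁t) − e^(−k₂t))/(k₂−k₁).
e^(−k₁t) = e^(−0.225×7.17) = e^(−1.613) = 0.1992; e^(−k₂t) = e^(−0.9536) = 0.3853.
C_B = 0.225×4.86/(0.133−0.225) × (0.1992−0.3853) = (-11.89)×(-0.1861) = 2.212 kmol/m³.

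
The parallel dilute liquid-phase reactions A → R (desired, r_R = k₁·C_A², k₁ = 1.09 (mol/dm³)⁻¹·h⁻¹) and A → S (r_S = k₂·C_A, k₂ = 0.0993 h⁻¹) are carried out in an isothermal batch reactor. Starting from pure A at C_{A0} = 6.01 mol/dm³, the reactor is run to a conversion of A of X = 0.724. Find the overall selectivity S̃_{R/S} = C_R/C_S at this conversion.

C_A = C_{A0}(1−X) = 1.659 mol/dm³.
Along a PFR/batch, dC_S/dC_A = −r_S/(r_R+r_S) = −k₂/(k₂+k₁·C_A).
Integrating from C_{A0} to C_A: C_S = (0.0993/1.09)·ln[(0.0993+1.09·6.01)/(0.0993+1.09·1.66)] = 0.09110·ln(6.650/1.907) = 0.1138 mol/dm³.
Then C_R = (C_{A0}−C_A) − C_S = 4.351 − 0.1138 = 4.237 mol/dm³.
S̃_{R/S} = C_R/C_S = 4.237/0.1138 = 37.2.

37.2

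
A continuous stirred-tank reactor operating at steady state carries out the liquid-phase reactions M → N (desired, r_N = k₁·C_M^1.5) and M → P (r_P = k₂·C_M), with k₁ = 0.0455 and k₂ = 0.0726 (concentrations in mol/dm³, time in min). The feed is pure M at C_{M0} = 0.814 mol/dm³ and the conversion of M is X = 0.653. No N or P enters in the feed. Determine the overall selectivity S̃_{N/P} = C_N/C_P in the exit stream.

0.333

Exit C_M = C_{M0}(1−X) = 0.814×0.347 = 0.2825 mol/dm³.
In a CSTR the entire volume is at exit conditions, so r_N = 0.0455×0.2825^1.5 = 0.006830 and r_P = 0.0726×0.2825 = 0.02051.
Overall selectivity = C_N/C_P = r_Nτ/(r_Pτ) = r_N/r_P = 0.333.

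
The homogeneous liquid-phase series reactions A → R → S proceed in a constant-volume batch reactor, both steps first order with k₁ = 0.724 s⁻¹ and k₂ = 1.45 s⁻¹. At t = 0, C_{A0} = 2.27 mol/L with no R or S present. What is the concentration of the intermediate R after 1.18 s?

The intermediate concentration in a first-order A→B→C sequence is C_R = k₁C_{A0}(e^(−k₁t) − e^(−k₂t))/(k₂−k₁).
e^(−k₁t) = e^(−0.724×1.18) = e^(−0.8543) = 0.4256; e^(−k₂t) = e^(−1.711) = 0.1807.
C_R = 0.724×2.27/(1.45−0.724) × (0.4256−0.1807) = 2.264×0.2449 = 0.5544 mol/L.

0.554 mol/L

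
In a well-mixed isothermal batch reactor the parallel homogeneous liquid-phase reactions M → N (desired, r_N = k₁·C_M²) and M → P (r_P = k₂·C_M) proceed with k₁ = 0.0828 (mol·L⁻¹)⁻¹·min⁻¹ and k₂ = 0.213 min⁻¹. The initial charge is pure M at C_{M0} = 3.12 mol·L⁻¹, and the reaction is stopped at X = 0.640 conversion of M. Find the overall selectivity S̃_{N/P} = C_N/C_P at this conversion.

0.797

C_M = C_{M0}(1−X) = 1.123 mol·L⁻¹.
Along a PFR/batch, dC_P/dC_M = −r_P/(r_N+r_P) = −k₂/(k₂+k₁·C_M).
Integrating from C_{M0} to C_M: C_P = (0.213/0.0828)·ln[(0.213+0.0828·3.12)/(0.213+0.0828·1.12)] = 2.572·ln(0.4713/0.3060) = 1.111 mol·L⁻¹.
Then C_N = (C_{M0}−C_M) − C_P = 1.997 − 1.111 = 0.8855 mol·L⁻¹.
S̃_{N/P} = C_N/C_P = 0.8855/1.111 = 0.797.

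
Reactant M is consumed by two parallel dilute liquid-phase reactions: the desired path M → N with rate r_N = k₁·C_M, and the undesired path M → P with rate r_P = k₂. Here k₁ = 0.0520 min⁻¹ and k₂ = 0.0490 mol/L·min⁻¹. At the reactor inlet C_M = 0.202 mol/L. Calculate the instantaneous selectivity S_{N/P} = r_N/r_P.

S_{N/P} = r_N/r_P = (k₁·C_M)/(k₂) = (k₁/k₂)·C_M.
= (0.0520×0.2020) / (0.0490) = 0.01050/0.04900 = 0.214.
Since the desired path is higher order in M, keeping C_M high (PFR or concentrated feed) favours N.

0.214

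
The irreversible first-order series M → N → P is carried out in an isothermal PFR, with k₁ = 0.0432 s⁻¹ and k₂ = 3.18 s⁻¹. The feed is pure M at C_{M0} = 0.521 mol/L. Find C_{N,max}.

At the optimum, C_{N,max}/C_{M0} = (k₁/k₂)^[k₂/(k₂−k₁)].
= (0.0432/3.18)^(3.18/(3.18−0.0432)) = (0.01358)^(1.014) = 0.01280.
C_{N,max} = 0.01280×0.521 = 0.00667 mol/L.

0.00667 mol/L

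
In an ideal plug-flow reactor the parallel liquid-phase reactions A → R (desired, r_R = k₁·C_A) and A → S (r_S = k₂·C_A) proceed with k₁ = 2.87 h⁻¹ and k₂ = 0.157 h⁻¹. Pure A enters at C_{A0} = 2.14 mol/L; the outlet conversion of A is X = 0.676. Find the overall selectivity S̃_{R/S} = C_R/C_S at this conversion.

18.3

C_A = C_{A0}(1−X) = 0.6934 mol/L.
Both paths are first order in A, so the instantaneous fraction to R is constant: dC_R/d(−C_A) = k₁/(k₁+k₂) = 0.9481.
C_R = 0.9481·(C_{A0}−C_A) = 0.9481×1.447 = 1.37 mol/L.
C_S = (C_{A0}−C_A)−C_R = 0.07503 mol/L; S̃_{R/S} = 1.372/0.07503 = 18.3.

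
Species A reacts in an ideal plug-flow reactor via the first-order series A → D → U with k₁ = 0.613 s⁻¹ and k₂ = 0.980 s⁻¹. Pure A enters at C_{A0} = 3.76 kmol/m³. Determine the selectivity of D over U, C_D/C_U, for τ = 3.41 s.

0.202

Solving the coupled first-order balances gives C_D(τ) = [k₁/(k₂−k₁)]·C_{A0}·(e^(−k₁τ) − e^(−k₂τ)).
e^(−k₁τ) = e^(−0.613×3.41) = e^(−2.090) = 0.1236; e^(−k₂τ) = e^(−3.342) = 0.03537.
C_D = 0.613×3.76/(0.980−0.613) × (0.1236−0.03537) = 6.280×0.08827 = 0.5544 kmol/m³.
C_A = C_{A0}e^(−k₁τ) = 0.4649 kmol/m³, so C_U = C_{A0}−C_A−C_D = 2.741 kmol/m³; C_D/C_U = 0.202.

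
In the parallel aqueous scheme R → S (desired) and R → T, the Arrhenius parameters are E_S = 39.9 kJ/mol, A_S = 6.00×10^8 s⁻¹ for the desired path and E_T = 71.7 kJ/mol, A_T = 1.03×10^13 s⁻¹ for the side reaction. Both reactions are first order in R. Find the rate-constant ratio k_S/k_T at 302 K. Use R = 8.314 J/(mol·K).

18.4

k_S/k_T = (A_S/A_T)·exp[−(E_S−E_T)/(RT)] = (A_S/A_T)·exp[(E_T−E_S)/(RT)].
(E_T−E_S)/(RT) = (71.7−39.9)×10³/(8.314×302) = 31800/2511 = 12.67.
k_S/k_T = (6.00×10^8/1.03×10^13)·exp(12.67) = 5.825×10^-5 × 3.165×10^5 = 18.4.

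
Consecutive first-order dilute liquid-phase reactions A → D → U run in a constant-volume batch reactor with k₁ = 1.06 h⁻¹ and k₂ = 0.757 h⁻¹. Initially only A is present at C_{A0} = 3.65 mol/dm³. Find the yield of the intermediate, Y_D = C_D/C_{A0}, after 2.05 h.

0.343

Solving the coupled first-order balances gives C_D(t) = [k₁/(k₂−k₁)]·C_{A0}·(e^(−k₁t) − e^(−k₂t)).
e^(−k₁t) = e^(−1.06×2.05) = e^(−2.173) = 0.1138; e^(−k₂t) = e^(−1.552) = 0.2119.
C_D = 1.06×3.65/(0.757−1.06) × (0.1138−0.2119) = (-12.77)×(-0.09802) = 1.252 mol/dm³.
Y_D = C_D/C_{A0} = 1.252/3.65 = 0.343.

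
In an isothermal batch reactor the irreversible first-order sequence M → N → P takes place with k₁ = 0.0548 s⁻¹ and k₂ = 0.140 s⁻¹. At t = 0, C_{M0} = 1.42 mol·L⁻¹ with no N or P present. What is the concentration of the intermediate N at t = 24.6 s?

0.208 mol·L⁻¹

The intermediate concentration in a first-order A→B→C sequence is C_N = k₁C_{M0}(e^(−k₁t) − e^(−k₂t))/(k₂−k₁).
e^(−k₁t) = e^(−0.0548×24.6) = e^(−1.348) = 0.2597; e^(−k₂t) = e^(−3.444) = 0.03194.
C_N = 0.0548×1.42/(0.140−0.0548) × (0.2597−0.03194) = 0.9133×0.2278 = 0.2081 mol·L⁻¹.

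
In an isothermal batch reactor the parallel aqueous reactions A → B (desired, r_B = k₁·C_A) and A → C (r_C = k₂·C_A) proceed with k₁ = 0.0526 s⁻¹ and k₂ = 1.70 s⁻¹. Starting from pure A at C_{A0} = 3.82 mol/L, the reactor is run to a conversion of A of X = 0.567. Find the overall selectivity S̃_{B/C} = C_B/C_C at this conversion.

C_A = C_{A0}(1−X) = 1.654 mol/L.
Both paths are first order in A, so the instantaneous fraction to B is constant: dC_B/d(−C_A) = k₁/(k₁+k₂) = 0.03001.
C_B = 0.03001·(C_{A0}−C_A) = 0.03001×2.166 = 0.0650 mol/L.
C_C = (C_{A0}−C_A)−C_B = 2.101 mol/L; S̃_{B/C} = 0.06501/2.101 = 0.0309.

0.0309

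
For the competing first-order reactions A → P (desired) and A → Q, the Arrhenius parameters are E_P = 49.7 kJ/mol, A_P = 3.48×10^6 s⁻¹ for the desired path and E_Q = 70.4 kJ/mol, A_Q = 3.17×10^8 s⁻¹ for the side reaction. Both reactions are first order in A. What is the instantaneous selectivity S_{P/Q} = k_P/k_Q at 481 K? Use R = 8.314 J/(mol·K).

1.94

With equal orders, S_{P/Q} = k_P/k_Q = (A_P/A_Q)·exp[(E_Q−E_P)/(RT)].
(E_Q−E_P)/(RT) = (70.4−49.7)×10³/(8.314×481) = 20700/3999 = 5.176.
k_P/k_Q = (3.48×10^6/3.17×10^8)·exp(5.176) = 0.01098 × 177.0 = 1.94.
Since E_P < E_Q, lowering the temperature improves selectivity toward P.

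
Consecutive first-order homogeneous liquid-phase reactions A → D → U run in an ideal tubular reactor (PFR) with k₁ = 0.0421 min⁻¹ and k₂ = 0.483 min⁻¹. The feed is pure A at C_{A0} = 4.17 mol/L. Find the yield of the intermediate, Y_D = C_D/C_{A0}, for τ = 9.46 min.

0.0631

Solving the coupled first-order balances gives C_D(τ) = [k₁/(k₂−k₁)]·C_{A0}·(e^(−k₁τ) − e^(−k₂τ)).
e^(−k₁τ) = e^(−0.0421×9.46) = e^(−0.3983) = 0.6715; e^(−k₂τ) = e^(−4.569) = 0.01037.
C_D = 0.0421×4.17/(0.483−0.0421) × (0.6715−0.01037) = 0.3982×0.6611 = 0.2632 mol/L.
Y_D = C_D/C_{A0} = 0.2632/4.17 = 0.0631.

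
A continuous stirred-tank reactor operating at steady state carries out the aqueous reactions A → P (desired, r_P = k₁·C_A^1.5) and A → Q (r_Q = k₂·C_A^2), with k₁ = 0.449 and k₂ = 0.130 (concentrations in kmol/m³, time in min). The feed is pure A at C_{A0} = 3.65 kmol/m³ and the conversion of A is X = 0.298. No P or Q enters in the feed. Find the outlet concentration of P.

0.743 kmol/m³

Exit C_A = C_{A0}(1−X) = 3.65×0.702 = 2.562 kmol/m³.
In a CSTR the entire volume is at exit conditions, so r_P = 0.449×2.562^1.5 = 1.842 and r_Q = 0.130×2.562^2 = 0.8535.
Fraction of consumed A going to P: r_P/(r_P+r_Q) = 0.6833.
C_P = 0.6833·C_{A0}·X = 0.6833×3.65×0.298 = 0.743 kmol/m³.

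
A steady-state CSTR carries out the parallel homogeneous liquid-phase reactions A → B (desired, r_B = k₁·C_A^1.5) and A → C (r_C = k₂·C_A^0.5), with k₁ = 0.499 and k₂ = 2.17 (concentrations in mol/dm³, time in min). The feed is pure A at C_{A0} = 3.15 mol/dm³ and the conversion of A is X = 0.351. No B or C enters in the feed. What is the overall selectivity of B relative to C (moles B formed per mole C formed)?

0.470

Exit C_A = C_{A0}(1−X) = 3.15×0.649 = 2.044 mol/dm³.
A CSTR operates uniformly at the exit composition, giving r_B = 1.459 and r_C = 3.103 (each k·C_A^n at C_A = 2.044).
Overall selectivity = C_B/C_C = r_Bτ/(r_Cτ) = r_B/r_C = 0.470.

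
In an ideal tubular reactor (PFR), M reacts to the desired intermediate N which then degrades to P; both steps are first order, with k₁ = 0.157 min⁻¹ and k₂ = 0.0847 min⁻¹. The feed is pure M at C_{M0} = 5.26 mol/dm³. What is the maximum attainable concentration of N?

2.55 mol/dm³

Evaluating C_N at τ_opt = ln(k₂/k₁)/(k₂−k₁) gives C_{N,max}/C_{M0} = (k₁/k₂)^[k₂/(k₂−k₁)].
= (0.157/0.0847)^(0.0847/(0.0847−0.157)) = (1.854)^(-1.172) = 0.4853.
C_{N,max} = 0.4853×5.26 = 2.55 mol/dm³.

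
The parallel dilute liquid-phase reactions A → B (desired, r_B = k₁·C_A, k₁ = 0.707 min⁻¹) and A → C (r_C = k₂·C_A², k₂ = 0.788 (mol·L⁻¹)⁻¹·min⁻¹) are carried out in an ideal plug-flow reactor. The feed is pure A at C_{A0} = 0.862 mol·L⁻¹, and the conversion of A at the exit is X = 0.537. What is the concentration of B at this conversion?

C_A = C_{A0}(1−X) = 0.3991 mol·L⁻¹.
Along a PFR/batch, dC_B/dC_A = −r_B/(r_B+r_C) = −k₁/(k₁+k₂·C_A).
Integrating from C_{A0} to C_A: C_B = (0.707/0.788)·ln[(0.707+0.788·0.862)/(0.707+0.788·0.399)] = 0.8972·ln(1.386/1.021) = 0.2740 mol·L⁻¹.

0.274 mol·L⁻¹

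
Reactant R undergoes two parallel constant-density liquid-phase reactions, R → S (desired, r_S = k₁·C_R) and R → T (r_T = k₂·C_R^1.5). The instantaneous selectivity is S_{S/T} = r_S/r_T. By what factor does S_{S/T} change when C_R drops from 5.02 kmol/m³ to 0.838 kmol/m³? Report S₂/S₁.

2.45

S_{S/T} = (k₁/k₂)·C_R^-0.5, so S₂/S₁ = (C_{R,2}/C_{R,1})^-0.5.
= (0.838/5.02)^(-0.5) = (0.1669)^(-0.5) = 2.45.
Selectivity toward S rises as C_R falls — low-concentration operation is favoured.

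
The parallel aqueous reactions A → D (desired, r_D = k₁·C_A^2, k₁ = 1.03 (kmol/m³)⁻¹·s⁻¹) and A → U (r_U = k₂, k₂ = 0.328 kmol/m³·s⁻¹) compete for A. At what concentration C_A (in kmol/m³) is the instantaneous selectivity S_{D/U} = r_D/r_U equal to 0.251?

0.283 kmol/m³

S_{D/U} = (k₁/k₂)·C_A^2 ⇒ C_A = (S·k₂/k₁)^(0.5).
= (0.251×0.328/1.03)^(0.5) = (0.07993)^(0.5) = 0.283 kmol/m³.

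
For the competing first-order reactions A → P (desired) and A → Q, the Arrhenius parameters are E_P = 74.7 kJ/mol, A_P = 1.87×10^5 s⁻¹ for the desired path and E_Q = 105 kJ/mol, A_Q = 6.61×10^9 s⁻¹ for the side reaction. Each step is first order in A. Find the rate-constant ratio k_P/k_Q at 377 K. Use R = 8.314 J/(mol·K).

Since both paths have the same order in A, the concentration cancels and S_{P/Q} = k_P/k_Q = (A_P/A_Q)·exp[(E_Q−E_P)/(RT)].
(E_Q−E_P)/(RT) = (105−74.7)×10³/(8.314×377) = 30300/3134 = 9.667.
k_P/k_Q = (1.87×10^5/6.61×10^9)·exp(9.667) = 2.829×10^-5 × 15788 = 0.447.
Since E_P < E_Q, lowering the temperature improves selectivity toward P.

0.447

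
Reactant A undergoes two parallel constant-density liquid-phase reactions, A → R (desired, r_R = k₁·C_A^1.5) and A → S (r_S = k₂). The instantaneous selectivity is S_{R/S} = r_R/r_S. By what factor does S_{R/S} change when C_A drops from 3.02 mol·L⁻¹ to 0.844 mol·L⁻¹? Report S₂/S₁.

0.148

S_{R/S} = (k₁/k₂)·C_A^1.5, so S₂/S₁ = (C_{A,2}/C_{A,1})^1.5.
= (0.844/3.02)^1.5 = (0.2795)^1.5 = 0.148.
Selectivity toward R falls as C_A falls — high-concentration operation is favoured.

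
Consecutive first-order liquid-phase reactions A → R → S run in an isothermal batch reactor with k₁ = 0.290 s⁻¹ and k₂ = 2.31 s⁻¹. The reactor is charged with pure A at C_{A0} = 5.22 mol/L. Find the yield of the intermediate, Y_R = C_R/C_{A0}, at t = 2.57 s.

The intermediate concentration in a first-order A→B→C sequence is C_R = k₁C_{A0}(e^(−k₁t) − e^(−k₂t))/(k₂−k₁).
e^(−k₁t) = e^(−0.290×2.57) = e^(−0.7453) = 0.4746; e^(−k₂t) = e^(−5.937) = 0.002641.
C_R = 0.290×5.22/(2.31−0.290) × (0.4746−0.002641) = 0.7494×0.4720 = 0.3537 mol/L.
Y_R = C_R/C_{A0} = 0.3537/5.22 = 0.0678.

0.0678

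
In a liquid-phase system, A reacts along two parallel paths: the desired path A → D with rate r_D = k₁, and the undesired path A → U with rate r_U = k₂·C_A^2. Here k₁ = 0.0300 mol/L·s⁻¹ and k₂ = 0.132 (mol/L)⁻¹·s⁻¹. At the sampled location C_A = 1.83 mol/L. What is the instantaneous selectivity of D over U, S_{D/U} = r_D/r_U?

S_{D/U} = r_D/r_U = (k₁)/(k₂·C_A^2) = (k₁/k₂)·C_A^-2.
= (0.0300) / (0.132×1.830^2) = 0.03000/0.4421 = 0.0679.
The undesired path is higher order in A, so low C_A (CSTR or dilute feed) favours D.

0.0679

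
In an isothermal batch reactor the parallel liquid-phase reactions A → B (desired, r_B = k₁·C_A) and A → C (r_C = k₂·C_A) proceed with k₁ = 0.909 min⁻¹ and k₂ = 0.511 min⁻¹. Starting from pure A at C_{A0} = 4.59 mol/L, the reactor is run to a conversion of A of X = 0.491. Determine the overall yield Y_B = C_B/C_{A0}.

C_A = C_{A0}(1−X) = 2.336 mol/L.
Both paths are first order in A, so the instantaneous fraction to B is constant: dC_B/d(−C_A) = k₁/(k₁+k₂) = 0.6401.
C_B = 0.6401·(C_{A0}−C_A) = 0.6401×2.254 = 1.44 mol/L.
Y_B = C_B/C_{A0} = 1.443/4.59 = 0.314.

0.314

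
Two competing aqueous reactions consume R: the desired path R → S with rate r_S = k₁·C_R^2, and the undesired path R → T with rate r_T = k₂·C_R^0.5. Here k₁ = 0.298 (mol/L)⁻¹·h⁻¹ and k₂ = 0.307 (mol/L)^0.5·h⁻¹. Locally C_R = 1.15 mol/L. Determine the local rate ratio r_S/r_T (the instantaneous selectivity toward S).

1.20

S_{S/T} = r_S/r_T = (k₁·C_R^2)/(k₂·C_R^0.5) = (k₁/k₂)·C_R^1.5.
= (0.298×1.150^2) / (0.307×1.150^0.5) = 0.3941/0.3292 = 1.20.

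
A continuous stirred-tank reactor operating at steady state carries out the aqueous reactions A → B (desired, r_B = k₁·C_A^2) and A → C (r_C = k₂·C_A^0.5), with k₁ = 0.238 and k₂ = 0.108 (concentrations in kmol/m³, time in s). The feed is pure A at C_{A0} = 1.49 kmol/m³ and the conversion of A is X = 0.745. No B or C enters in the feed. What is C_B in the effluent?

0.378 kmol/m³

Exit C_A = C_{A0}(1−X) = 1.49×0.255 = 0.3800 kmol/m³.
Rates in a CSTR are evaluated at the outlet concentration: r_B = 0.238×0.3800^2 = 0.03436, r_C = 0.108×0.3800^0.5 = 0.06657.
Fraction of consumed A going to B: r_B/(r_B+r_C) = 0.3404.
C_B = 0.3404·C_{A0}·X = 0.3404×1.49×0.745 = 0.378 kmol/m³.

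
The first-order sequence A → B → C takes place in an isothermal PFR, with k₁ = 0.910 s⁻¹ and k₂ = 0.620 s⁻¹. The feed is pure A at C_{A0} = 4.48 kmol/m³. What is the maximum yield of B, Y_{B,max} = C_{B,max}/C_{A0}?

0.440

Evaluating C_B at τ_opt = ln(k₂/k₁)/(k₂−k₁) gives C_{B,max}/C_{A0} = (k₁/k₂)^[k₂/(k₂−k₁)].
= (0.910/0.620)^(0.620/(0.620−0.910)) = (1.468)^(-2.138) = 0.4403.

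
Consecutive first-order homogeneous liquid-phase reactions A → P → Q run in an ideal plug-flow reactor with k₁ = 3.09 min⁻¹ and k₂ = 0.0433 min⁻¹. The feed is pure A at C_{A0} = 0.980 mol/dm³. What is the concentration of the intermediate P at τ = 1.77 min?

For first-order series with pure A initially, C_P(τ) = k₁C_{A0}/(k₂−k₁)·(e^(−k₁τ) − e^(−k₂τ)).
e^(−k₁τ) = e^(−3.09×1.77) = e^(−5.469) = 0.004214; e^(−k₂τ) = e^(−0.07664) = 0.9262.
C_P = 3.09×0.980/(0.0433−3.09) × (0.004214−0.9262) = (-0.9939)×(-0.9220) = 0.9164 mol/dm³.

0.916 mol/dm³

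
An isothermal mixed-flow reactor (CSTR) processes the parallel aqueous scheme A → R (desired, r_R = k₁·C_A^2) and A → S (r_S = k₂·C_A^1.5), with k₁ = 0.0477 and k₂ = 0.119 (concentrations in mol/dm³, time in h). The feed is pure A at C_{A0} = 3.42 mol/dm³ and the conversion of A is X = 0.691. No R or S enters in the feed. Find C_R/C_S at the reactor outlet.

0.412

Exit C_A = C_{A0}(1−X) = 3.42×0.309 = 1.057 mol/dm³.
In a CSTR the entire volume is at exit conditions, so r_R = 0.0477×1.057^2 = 0.05327 and r_S = 0.119×1.057^1.5 = 0.1293.
Overall selectivity = C_R/C_S = r_Rτ/(r_Sτ) = r_R/r_S = 0.412.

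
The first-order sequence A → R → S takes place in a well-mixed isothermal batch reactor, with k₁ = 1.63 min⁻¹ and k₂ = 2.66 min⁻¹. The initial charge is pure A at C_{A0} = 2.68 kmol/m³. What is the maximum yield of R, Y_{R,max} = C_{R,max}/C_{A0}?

Evaluating C_R at t_opt = ln(k₂/k₁)/(k₂−k₁) gives C_{R,max}/C_{A0} = (k₁/k₂)^[k₂/(k₂−k₁)].
= (1.63/2.66)^(2.66/(2.66−1.63)) = (0.6128)^(2.583) = 0.2823.

0.282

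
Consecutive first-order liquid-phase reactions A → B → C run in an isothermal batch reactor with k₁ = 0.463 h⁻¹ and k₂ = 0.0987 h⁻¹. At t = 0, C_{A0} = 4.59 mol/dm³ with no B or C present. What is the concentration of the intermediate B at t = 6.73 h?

Solving the coupled first-order balances gives C_B(t) = [k₁/(k₂−k₁)]·C_{A0}·(e^(−k₁t) − e^(−k₂t)).
e^(−k₁t) = e^(−0.463×6.73) = e^(−3.116) = 0.04433; e^(−k₂t) = e^(−0.6643) = 0.5147.
C_B = 0.463×4.59/(0.0987−0.463) × (0.04433−0.5147) = (-5.834)×(-0.4703) = 2.744 mol/dm³.

2.74 mol/dm³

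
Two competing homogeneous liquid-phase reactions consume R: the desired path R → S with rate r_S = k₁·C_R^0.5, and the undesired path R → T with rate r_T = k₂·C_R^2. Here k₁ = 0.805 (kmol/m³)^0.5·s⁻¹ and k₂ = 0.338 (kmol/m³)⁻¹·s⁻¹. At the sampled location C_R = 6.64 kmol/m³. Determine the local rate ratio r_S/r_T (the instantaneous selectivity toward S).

0.139

S_{S/T} = r_S/r_T = (k₁·C_R^0.5)/(k₂·C_R^2) = (k₁/k₂)·C_R^-1.5.
= (0.805×6.640^0.5) / (0.338×6.640^2) = 2.074/14.90 = 0.139.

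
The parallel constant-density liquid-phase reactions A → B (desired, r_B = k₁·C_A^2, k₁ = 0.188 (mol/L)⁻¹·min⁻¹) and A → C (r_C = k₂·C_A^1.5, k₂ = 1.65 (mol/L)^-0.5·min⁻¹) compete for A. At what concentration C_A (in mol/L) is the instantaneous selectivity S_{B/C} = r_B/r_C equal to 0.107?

S_{B/C} = (k₁/k₂)·C_A^0.5 ⇒ C_A = (S·k₂/k₁)^(2).
= (0.107×1.65/0.188)^(2) = (0.9391)^(2) = 0.882 mol/L.

0.882 mol/L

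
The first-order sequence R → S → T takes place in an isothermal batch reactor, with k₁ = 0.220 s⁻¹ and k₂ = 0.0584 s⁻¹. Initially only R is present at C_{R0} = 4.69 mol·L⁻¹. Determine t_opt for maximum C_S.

The intermediate peaks when r₁ = r₂, i.e. k₁e^(−k₁t) = k₂e^(−k₂t), giving t_opt = ln(k₂/k₁)/(k₂−k₁).
= ln(0.0584/0.220)/(0.0584−0.220) = ln(0.2655)/-0.1616 = -1.326/-0.1616 = 8.21 s.

8.21 s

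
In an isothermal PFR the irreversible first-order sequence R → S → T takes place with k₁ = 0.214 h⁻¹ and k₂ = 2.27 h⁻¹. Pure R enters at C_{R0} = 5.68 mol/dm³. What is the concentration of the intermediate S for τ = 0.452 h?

The intermediate concentration in a first-order A→B→C sequence is C_S = k₁C_{R0}(e^(−k₁τ) − e^(−k₂τ))/(k₂−k₁).
e^(−k₁τ) = e^(−0.214×0.452) = e^(−0.09673) = 0.9078; e^(−k₂τ) = e^(−1.026) = 0.3584.
C_S = 0.214×5.68/(2.27−0.214) × (0.9078−0.3584) = 0.5912×0.5494 = 0.3248 mol/dm³.

0.325 mol/dm³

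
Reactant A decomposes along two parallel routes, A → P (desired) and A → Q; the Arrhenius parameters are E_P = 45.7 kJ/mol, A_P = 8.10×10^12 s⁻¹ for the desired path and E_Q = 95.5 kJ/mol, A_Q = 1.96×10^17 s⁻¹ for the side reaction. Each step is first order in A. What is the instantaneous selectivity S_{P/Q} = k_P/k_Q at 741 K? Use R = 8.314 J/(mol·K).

Since both paths have the same order in A, the concentration cancels and S_{P/Q} = k_P/k_Q = (A_P/A_Q)·exp[(E_Q−E_P)/(RT)].
(E_Q−E_P)/(RT) = (95.5−45.7)×10³/(8.314×741) = 49800/6161 = 8.084.
k_P/k_Q = (8.10×10^12/1.96×10^17)·exp(8.084) = 4.133×10^-5 × 3241 = 0.134.
Since E_P < E_Q, lowering the temperature improves selectivity toward P.

0.134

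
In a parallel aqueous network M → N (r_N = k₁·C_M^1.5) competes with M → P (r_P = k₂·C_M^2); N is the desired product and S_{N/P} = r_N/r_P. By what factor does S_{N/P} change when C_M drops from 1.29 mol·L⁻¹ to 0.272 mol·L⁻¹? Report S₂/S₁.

S_{N/P} = (k₁/k₂)·C_M^-0.5, so S₂/S₁ = (C_{M,2}/C_{M,1})^-0.5.
= (0.272/1.29)^(-0.5) = (0.2109)^(-0.5) = 2.18.

2.18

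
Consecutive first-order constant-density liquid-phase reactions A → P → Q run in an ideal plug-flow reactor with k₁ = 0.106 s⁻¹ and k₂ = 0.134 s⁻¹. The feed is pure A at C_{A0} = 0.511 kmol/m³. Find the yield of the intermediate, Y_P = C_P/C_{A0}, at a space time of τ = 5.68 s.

The intermediate concentration in a first-order A→B→C sequence is C_P = k₁C_{A0}(e^(−k₁τ) − e^(−k₂τ))/(k₂−k₁).
e^(−k₁τ) = e^(−0.106×5.68) = e^(−0.6021) = 0.5477; e^(−k₂τ) = e^(−0.7611) = 0.4671.
C_P = 0.106×0.511/(0.134−0.106) × (0.5477−0.4671) = 1.934×0.08053 = 0.1558 kmol/m³.
Y_P = C_P/C_{A0} = 0.1558/0.511 = 0.305.

0.305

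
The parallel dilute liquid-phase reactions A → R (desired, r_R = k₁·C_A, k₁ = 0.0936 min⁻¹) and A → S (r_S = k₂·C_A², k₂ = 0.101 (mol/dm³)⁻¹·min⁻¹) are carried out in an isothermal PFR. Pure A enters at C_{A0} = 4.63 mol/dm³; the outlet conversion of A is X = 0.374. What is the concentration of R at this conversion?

C_A = C_{A0}(1−X) = 2.898 mol/dm³.
Along a PFR/batch, dC_R/dC_A = −r_R/(r_R+r_S) = −k₁/(k₁+k₂·C_A).
Integrating from C_{A0} to C_A: C_R = (0.0936/0.101)·ln[(0.0936+0.101·4.63)/(0.0936+0.101·2.90)] = 0.9267·ln(0.5612/0.3863) = 0.3461 mol/dm³.

0.346 mol/dm³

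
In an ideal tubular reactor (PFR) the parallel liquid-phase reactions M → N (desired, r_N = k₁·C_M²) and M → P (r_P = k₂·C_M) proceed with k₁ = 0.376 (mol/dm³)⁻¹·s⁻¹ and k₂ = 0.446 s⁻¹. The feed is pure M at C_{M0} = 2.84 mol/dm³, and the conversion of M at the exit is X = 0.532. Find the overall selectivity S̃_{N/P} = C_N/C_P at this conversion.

C_M = C_{M0}(1−X) = 1.329 mol/dm³.
Along a PFR/batch, dC_P/dC_M = −r_P/(r_N+r_P) = −k₂/(k₂+k₁·C_M).
Integrating from C_{M0} to C_M: C_P = (0.446/0.376)·ln[(0.446+0.376·2.84)/(0.446+0.376·1.33)] = 1.186·ln(1.514/0.9457) = 0.5580 mol/dm³.
Then C_N = (C_{M0}−C_M) − C_P = 1.511 − 0.5580 = 0.9529 mol/dm³.
S̃_{N/P} = C_N/C_P = 0.9529/0.5580 = 1.71.

1.71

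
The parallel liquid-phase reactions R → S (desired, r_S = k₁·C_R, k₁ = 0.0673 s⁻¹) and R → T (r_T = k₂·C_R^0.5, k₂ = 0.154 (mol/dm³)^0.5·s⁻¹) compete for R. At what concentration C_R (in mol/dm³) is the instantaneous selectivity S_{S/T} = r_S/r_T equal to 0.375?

S_{S/T} = (k₁/k₂)·C_R^0.5 ⇒ C_R = (S·k₂/k₁)^(2).
= (0.375×0.154/0.0673)^(2) = (0.8581)^(2) = 0.736 mol/dm³.

0.736 mol/dm³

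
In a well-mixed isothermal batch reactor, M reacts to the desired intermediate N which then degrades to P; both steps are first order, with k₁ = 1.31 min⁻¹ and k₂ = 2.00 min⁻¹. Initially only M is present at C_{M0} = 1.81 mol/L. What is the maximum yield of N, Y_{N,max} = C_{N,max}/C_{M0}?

0.293

For a first-order series the maximum intermediate yield is C_{N,max}/C_{M0} = (k₁/k₂)^[k₂/(k₂−k₁)].
= (1.31/2.00)^(2.00/(2.00−1.31)) = (0.6550)^(2.899) = 0.2933.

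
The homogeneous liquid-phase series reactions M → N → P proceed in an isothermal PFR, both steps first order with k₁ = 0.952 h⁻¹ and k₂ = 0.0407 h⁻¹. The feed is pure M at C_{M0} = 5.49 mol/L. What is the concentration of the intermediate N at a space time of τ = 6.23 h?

4.44 mol/L

Solving the coupled first-order balances gives C_N(τ) = [k₁/(k₂−k₁)]·C_{M0}·(e^(−k₁τ) − e^(−k₂τ)).
e^(−k₁τ) = e^(−0.952×6.23) = e^(−5.931) = 0.002656; e^(−k₂τ) = e^(−0.2536) = 0.7760.
C_N = 0.952×5.49/(0.0407−0.952) × (0.002656−0.7760) = (-5.735)×(-0.7734) = 4.435 mol/L.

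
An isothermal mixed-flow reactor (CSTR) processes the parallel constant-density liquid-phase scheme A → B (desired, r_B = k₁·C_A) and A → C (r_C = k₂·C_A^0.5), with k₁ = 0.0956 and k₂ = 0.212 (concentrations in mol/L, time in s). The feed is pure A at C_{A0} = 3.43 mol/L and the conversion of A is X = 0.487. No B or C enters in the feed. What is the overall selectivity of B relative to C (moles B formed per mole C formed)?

0.598

Exit C_A = C_{A0}(1−X) = 3.43×0.513 = 1.760 mol/L.
Rates in a CSTR are evaluated at the outlet concentration: r_B = 0.0956×1.760 = 0.1682, r_C = 0.212×1.760^0.5 = 0.2812.
Overall selectivity = C_B/C_C = r_Bτ/(r_Cτ) = r_B/r_C = 0.598.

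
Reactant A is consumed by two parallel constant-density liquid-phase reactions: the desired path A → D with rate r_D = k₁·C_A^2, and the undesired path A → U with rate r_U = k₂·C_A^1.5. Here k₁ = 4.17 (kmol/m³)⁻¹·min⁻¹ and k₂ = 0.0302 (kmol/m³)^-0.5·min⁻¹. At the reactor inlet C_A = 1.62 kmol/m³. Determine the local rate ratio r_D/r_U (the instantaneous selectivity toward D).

176

S_{D/U} = r_D/r_U = (k₁·C_A^2)/(k₂·C_A^1.5) = (k₁/k₂)·C_A^0.5.
= (4.17×1.620^2) / (0.0302×1.620^1.5) = 10.94/0.06227 = 176.
Since the desired path is higher order in A, keeping C_A high (PFR or concentrated feed) favours D.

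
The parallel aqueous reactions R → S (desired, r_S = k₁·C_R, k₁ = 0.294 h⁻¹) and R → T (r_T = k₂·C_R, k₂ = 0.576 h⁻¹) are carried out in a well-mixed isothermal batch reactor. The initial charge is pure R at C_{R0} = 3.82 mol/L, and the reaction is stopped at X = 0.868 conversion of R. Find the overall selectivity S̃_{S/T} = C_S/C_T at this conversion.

0.510

C_R = C_{R0}(1−X) = 0.5042 mol/L.
Both paths are first order in R, so the instantaneous fraction to S is constant: dC_S/d(−C_R) = k₁/(k₁+k₂) = 0.3379.
C_S = 0.3379·(C_{R0}−C_R) = 0.3379×3.316 = 1.12 mol/L.
C_T = (C_{R0}−C_R)−C_S = 2.195 mol/L; S̃_{S/T} = 1.120/2.195 = 0.510.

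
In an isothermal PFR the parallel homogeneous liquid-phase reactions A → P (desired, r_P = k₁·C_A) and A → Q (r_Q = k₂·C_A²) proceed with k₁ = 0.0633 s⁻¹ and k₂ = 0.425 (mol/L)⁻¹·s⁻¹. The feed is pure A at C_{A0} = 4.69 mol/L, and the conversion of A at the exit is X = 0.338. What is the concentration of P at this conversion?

0.0591 mol/L

C_A = C_{A0}(1−X) = 3.105 mol/L.
Along a PFR/batch, dC_P/dC_A = −r_P/(r_P+r_Q) = −k₁/(k₁+k₂·C_A).
Integrating from C_{A0} to C_A: C_P = (0.0633/0.425)·ln[(0.0633+0.425·4.69)/(0.0633+0.425·3.10)] = 0.1489·ln(2.057/1.383) = 0.05911 mol/L.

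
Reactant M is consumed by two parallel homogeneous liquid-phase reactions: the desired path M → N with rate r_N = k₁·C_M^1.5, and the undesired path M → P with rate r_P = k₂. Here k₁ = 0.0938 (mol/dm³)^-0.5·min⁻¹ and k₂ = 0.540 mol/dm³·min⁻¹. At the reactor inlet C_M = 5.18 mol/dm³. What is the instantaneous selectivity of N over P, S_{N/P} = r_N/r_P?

S_{N/P} = r_N/r_P = (k₁·C_M^1.5)/(k₂) = (k₁/k₂)·C_M^1.5.
= (0.0938×5.180^1.5) / (0.540) = 1.106/0.5400 = 2.05.

2.05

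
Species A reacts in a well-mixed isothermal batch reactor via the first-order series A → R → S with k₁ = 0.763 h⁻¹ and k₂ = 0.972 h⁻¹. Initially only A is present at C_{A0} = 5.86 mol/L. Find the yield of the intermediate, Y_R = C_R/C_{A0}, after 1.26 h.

0.323

The intermediate concentration in a first-order A→B→C sequence is C_R = k₁C_{A0}(e^(−k₁t) − e^(−k₂t))/(k₂−k₁).
e^(−k₁t) = e^(−0.763×1.26) = e^(−0.9614) = 0.3824; e^(−k₂t) = e^(−1.225) = 0.2938.
C_R = 0.763×5.86/(0.972−0.763) × (0.3824−0.2938) = 21.39×0.08852 = 1.894 mol/L.
Y_R = C_R/C_{A0} = 1.894/5.86 = 0.323.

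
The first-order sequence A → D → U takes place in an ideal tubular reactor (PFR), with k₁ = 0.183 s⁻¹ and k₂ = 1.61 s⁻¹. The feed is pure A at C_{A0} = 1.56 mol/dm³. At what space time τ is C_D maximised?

1.52 s

For first-order series the maximum of C_D occurs at τ_opt = ln(k₂/k₁)/(k₂−k₁).
= ln(1.61/0.183)/(1.61−0.183) = ln(8.798)/1.427 = 2.175/1.427 = 1.52 s.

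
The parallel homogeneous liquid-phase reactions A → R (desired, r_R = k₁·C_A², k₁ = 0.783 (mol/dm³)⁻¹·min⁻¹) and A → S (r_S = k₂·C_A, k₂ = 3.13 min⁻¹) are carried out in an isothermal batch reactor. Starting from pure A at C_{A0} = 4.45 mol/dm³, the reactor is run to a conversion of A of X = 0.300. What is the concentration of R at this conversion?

0.647 mol/dm³

C_A = C_{A0}(1−X) = 3.115 mol/dm³.
Along a PFR/batch, dC_S/dC_A = −r_S/(r_R+r_S) = −k₂/(k₂+k₁·C_A).
Integrating from C_{A0} to C_A: C_S = (3.13/0.783)·ln[(3.13+0.783·4.45)/(3.13+0.783·3.11)] = 3.997·ln(6.614/5.569) = 0.6876 mol/dm³.
Then C_R = (C_{A0}−C_A) − C_S = 1.335 − 0.6876 = 0.6474 mol/dm³.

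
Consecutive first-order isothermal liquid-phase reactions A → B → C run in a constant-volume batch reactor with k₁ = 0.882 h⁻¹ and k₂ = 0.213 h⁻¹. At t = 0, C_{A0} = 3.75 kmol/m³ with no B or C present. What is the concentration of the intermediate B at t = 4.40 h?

1.83 kmol/m³

The intermediate concentration in a first-order A→B→C sequence is C_B = k₁C_{A0}(e^(−k₁t) − e^(−k₂t))/(k₂−k₁).
e^(−k₁t) = e^(−0.882×4.40) = e^(−3.881) = 0.02063; e^(−k₂t) = e^(−0.9372) = 0.3917.
C_B = 0.882×3.75/(0.213−0.882) × (0.02063−0.3917) = (-4.944)×(-0.3711) = 1.835 kmol/m³.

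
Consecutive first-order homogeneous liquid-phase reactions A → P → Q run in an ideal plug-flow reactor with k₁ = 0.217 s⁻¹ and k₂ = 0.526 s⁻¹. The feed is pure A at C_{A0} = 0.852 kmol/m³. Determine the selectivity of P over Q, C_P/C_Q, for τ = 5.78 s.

For first-order series with pure A initially, C_P(τ) = k₁C_{A0}/(k₂−k₁)·(e^(−k₁τ) − e^(−k₂τ)).
e^(−k₁τ) = e^(−0.217×5.78) = e^(−1.254) = 0.2853; e^(−k₂τ) = e^(−3.040) = 0.04782.
C_P = 0.217×0.852/(0.526−0.217) × (0.2853−0.04782) = 0.5983×0.2375 = 0.1421 kmol/m³.
C_A = C_{A0}e^(−k₁τ) = 0.2431 kmol/m³, so C_Q = C_{A0}−C_A−C_P = 0.4669 kmol/m³; C_P/C_Q = 0.304.

0.304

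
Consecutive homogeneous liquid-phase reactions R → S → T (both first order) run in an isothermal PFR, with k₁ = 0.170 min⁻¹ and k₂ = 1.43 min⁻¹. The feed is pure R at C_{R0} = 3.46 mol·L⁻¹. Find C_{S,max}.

0.309 mol·L⁻¹

At the optimum, C_{S,max}/C_{R0} = (k₁/k₂)^[k₂/(k₂−k₁)].
= (0.170/1.43)^(1.43/(1.43−0.170)) = (0.1189)^(1.135) = 0.08919.
C_{S,max} = 0.08919×3.46 = 0.309 mol·L⁻¹.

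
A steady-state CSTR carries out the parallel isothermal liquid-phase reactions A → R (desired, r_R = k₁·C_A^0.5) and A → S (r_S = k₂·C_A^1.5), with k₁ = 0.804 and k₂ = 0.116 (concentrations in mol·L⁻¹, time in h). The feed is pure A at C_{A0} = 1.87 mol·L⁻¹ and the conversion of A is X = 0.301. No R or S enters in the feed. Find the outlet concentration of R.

0.474 mol·L⁻¹

Exit C_A = C_{A0}(1−X) = 1.87×0.699 = 1.307 mol·L⁻¹.
In a CSTR the entire volume is at exit conditions, so r_R = 0.804×1.307^0.5 = 0.9192 and r_S = 0.116×1.307^1.5 = 0.1734.
Fraction of consumed A going to R: r_R/(r_R+r_S) = 0.8413.
C_R = 0.8413·C_{A0}·X = 0.8413×1.87×0.301 = 0.474 mol·L⁻¹.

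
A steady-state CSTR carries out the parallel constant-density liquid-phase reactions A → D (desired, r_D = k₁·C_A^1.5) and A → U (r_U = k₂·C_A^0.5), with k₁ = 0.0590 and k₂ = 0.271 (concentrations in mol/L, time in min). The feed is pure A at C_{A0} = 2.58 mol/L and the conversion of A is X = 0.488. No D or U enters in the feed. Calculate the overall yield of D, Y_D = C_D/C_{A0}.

0.109

Exit C_A = C_{A0}(1−X) = 2.58×0.512 = 1.321 mol/L.
A CSTR operates uniformly at the exit composition, giving r_D = 0.08957 and r_U = 0.3115 (each k·C_A^n at C_A = 1.321).
Fraction of consumed A going to D: r_D/(r_D+r_U) = 0.2234.
C_D = 0.2234·C_{A0}·X = 0.2234×2.58×0.488 = 0.281 mol/L; Y_D = C_D/C_{A0} = 0.109.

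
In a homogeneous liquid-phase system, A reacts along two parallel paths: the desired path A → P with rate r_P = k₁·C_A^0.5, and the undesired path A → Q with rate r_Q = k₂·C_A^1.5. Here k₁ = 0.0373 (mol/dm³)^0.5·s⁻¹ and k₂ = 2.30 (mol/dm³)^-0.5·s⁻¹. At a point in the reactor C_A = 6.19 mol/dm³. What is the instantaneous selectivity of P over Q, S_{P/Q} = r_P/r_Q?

0.00262

S_{P/Q} = r_P/r_Q = (k₁·C_A^0.5)/(k₂·C_A^1.5) = (k₁/k₂)·C_A⁻¹.
= (0.0373×6.190^0.5) / (2.30×6.190^1.5) = 0.09280/35.42 = 0.00262.
The undesired path is higher order in A, so low C_A (CSTR or dilute feed) favours P.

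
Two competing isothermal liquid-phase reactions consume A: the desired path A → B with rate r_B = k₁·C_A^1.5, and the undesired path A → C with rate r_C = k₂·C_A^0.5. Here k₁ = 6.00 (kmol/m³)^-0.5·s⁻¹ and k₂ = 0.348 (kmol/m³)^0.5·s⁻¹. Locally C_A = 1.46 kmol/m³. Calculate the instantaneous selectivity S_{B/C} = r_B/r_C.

S_{B/C} = r_B/r_C = (k₁·C_A^1.5)/(k₂·C_A^0.5) = (k₁/k₂)·C_A.
= (6.00×1.460^1.5) / (0.348×1.460^0.5) = 10.58/0.4205 = 25.2.
Since the desired path is higher order in A, keeping C_A high (PFR or concentrated feed) favours B.

25.2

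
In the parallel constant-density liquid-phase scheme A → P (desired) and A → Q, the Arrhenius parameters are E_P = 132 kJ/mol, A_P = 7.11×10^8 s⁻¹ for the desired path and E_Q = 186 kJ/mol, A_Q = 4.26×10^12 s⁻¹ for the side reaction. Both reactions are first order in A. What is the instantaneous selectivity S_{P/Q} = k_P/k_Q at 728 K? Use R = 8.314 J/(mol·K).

With equal orders, S_{P/Q} = k_P/k_Q = (A_P/A_Q)·exp[(E_Q−E_P)/(RT)].
(E_Q−E_P)/(RT) = (186−132)×10³/(8.314×728) = 54000/6053 = 8.922.
k_P/k_Q = (7.11×10^8/4.26×10^12)·exp(8.922) = 1.669×10^-4 × 7494 = 1.25.

1.25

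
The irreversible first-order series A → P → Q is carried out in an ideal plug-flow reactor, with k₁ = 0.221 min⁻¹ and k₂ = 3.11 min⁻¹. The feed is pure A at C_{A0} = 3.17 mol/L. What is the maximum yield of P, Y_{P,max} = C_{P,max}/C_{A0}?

0.0580

For a first-order series the maximum intermediate yield is C_{P,max}/C_{A0} = (k₁/k₂)^[k₂/(k₂−k₁)].
= (0.221/3.11)^(3.11/(3.11−0.221)) = (0.07106)^(1.076) = 0.05805.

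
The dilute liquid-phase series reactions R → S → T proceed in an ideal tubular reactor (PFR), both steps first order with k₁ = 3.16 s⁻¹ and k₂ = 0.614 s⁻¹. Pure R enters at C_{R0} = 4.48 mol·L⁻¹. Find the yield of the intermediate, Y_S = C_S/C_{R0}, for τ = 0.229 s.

For first-order series with pure R initially, C_S(τ) = k₁C_{R0}/(k₂−k₁)·(e^(−k₁τ) − e^(−k₂τ)).
e^(−k₁τ) = e^(−3.16×0.229) = e^(−0.7236) = 0.4850; e^(−k₂τ) = e^(−0.1406) = 0.8688.
C_S = 3.16×4.48/(0.614−3.16) × (0.4850−0.8688) = (-5.560)×(-0.3838) = 2.134 mol·L⁻¹.
Y_S = C_S/C_{R0} = 2.134/4.48 = 0.476.

0.476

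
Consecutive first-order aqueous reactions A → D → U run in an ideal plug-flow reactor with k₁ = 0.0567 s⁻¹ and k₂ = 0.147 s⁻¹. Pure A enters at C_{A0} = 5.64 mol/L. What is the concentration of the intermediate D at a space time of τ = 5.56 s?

1.02 mol/L

The intermediate concentration in a first-order A→B→C sequence is C_D = k₁C_{A0}(e^(−k₁τ) − e^(−k₂τ))/(k₂−k₁).
e^(−k₁τ) = e^(−0.0567×5.56) = e^(−0.3153) = 0.7296; e^(−k₂τ) = e^(−0.8173) = 0.4416.
C_D = 0.0567×5.64/(0.147−0.0567) × (0.7296−0.4416) = 3.541×0.2880 = 1.020 mol/L.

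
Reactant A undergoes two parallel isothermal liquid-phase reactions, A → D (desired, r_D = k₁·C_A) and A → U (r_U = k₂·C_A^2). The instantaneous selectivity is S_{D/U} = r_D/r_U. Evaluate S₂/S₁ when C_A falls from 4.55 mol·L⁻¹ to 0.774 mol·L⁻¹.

S_{D/U} = (k₁/k₂)·C_A⁻¹, so S₂/S₁ = (C_{A,2}/C_{A,1})⁻¹.
= 4.55/0.774 = 5.88.
Selectivity toward D rises as C_A falls — low-concentration operation is favoured.

5.88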